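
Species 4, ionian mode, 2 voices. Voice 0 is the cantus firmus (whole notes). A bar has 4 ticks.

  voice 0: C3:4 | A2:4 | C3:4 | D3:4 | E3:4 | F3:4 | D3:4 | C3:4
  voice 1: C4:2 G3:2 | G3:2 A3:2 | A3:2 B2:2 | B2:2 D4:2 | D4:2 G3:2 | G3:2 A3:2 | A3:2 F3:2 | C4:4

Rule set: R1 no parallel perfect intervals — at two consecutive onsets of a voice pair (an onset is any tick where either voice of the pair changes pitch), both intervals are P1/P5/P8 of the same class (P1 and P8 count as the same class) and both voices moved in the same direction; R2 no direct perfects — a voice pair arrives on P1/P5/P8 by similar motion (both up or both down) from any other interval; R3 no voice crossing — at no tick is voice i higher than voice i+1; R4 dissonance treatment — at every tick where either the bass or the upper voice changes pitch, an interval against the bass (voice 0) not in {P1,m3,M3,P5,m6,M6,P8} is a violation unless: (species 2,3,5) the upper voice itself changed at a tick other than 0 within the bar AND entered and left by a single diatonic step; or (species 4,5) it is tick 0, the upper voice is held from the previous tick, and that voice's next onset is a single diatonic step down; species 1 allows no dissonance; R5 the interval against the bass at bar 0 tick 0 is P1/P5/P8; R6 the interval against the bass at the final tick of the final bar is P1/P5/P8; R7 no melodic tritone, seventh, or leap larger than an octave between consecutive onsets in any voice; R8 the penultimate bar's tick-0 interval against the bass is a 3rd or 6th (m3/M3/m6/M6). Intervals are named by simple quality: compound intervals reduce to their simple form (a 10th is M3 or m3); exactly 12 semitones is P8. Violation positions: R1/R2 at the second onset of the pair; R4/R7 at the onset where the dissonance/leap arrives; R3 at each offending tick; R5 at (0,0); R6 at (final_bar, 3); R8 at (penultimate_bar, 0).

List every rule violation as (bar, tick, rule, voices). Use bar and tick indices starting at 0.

bar 0: v0=C3 v1=C4 downbeat P8
bar 1: v0=A2 v1=G3 downbeat m7
bar 2: v0=C3 v1=A3 downbeat M6
bar 3: v0=D3 v1=B2 downbeat m3
bar 4: v0=E3 v1=D4 downbeat m7
bar 5: v0=F3 v1=G3 downbeat M2
bar 6: v0=D3 v1=A3 downbeat P5
bar 7: v0=C3 v1=C4 downbeat P8
  -> R4 @ bar 1 tick 0 v(0, 1): A2/G3 m7 untreated
  -> R3 @ bar 2 tick 2 v(0, 1): C3 above B2
  -> R4 @ bar 2 tick 2 v(0, 1): C3/B2 m2 untreated
  -> R7 @ bar 2 tick 2 v(1,): A3->B2 leap 10st
  -> R3 @ bar 2 tick 3 v(0, 1): C3 above B2
  -> R3 @ bar 3 tick 0 v(0, 1): D3 above B2
  -> R3 @ bar 3 tick 1 v(0, 1): D3 above B2
  -> R7 @ bar 3 tick 2 v(1,): B2->D4 leap 15st
  -> R4 @ bar 4 tick 0 v(0, 1): E3/D4 m7 untreated
  -> R4 @ bar 5 tick 0 v(0, 1): F3/G3 M2 untreated
  -> R8 @ bar 6 tick 0 v(0, 1): penult P5 not 3rd/6th

(1, 0, R4, (0, 1))
(2, 2, R3, (0, 1))
(2, 2, R4, (0, 1))
(2, 2, R7, (1,))
(2, 3, R3, (0, 1))
(3, 0, R3, (0, 1))
(3, 1, R3, (0, 1))
(3, 2, R7, (1,))
(4, 0, R4, (0, 1))
(5, 0, R4, (0, 1))
(6, 0, R8, (0, 1))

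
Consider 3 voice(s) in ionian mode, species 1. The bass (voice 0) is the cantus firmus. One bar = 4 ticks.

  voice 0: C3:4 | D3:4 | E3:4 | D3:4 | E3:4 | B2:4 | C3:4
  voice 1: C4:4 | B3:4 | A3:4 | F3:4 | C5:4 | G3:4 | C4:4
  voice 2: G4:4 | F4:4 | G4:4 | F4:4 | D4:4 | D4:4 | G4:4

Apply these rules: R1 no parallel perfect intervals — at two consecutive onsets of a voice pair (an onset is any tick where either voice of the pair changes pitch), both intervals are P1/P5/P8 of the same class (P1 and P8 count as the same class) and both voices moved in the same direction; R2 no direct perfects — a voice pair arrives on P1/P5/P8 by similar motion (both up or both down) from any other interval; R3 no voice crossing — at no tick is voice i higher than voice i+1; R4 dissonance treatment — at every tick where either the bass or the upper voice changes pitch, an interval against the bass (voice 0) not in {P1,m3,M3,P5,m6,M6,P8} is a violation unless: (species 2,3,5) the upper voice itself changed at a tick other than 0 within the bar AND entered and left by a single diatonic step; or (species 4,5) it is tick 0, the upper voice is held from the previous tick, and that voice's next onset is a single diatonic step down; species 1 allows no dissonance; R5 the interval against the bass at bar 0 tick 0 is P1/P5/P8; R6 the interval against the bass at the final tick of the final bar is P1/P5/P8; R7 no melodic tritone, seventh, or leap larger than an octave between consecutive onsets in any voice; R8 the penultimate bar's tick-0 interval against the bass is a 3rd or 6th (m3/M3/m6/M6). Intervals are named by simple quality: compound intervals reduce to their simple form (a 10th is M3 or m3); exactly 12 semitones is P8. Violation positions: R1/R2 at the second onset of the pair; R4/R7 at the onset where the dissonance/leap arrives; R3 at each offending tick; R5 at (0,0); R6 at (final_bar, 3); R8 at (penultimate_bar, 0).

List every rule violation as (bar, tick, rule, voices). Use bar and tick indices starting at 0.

(2, 0, R4, (0, 1))
(3, 0, R2, (1, 2))
(4, 0, R3, (1, 2))
(4, 0, R4, (0, 2))
(4, 0, R7, (1,))
(4, 1, R3, (1, 2))
(4, 2, R3, (1, 2))
(4, 3, R3, (1, 2))
(5, 0, R7, (1,))
(6, 0, R1, (1, 2))
(6, 0, R2, (0, 1))
(6, 0, R2, (0, 2))

bar 0: v0=C3 v1=C4 v2=G4 downbeat P5
bar 1: v0=D3 v1=B3 v2=F4 downbeat m3
bar 2: v0=E3 v1=A3 v2=G4 downbeat m3
bar 3: v0=D3 v1=F3 v2=F4 downbeat m3
bar 4: v0=E3 v1=C5 v2=D4 downbeat m7
bar 5: v0=B2 v1=G3 v2=D4 downbeat m3
bar 6: v0=C3 v1=C4 v2=G4 downbeat P5
  -> R4 @ bar 2 tick 0 v(0, 1): E3/A3 P4 untreated
  -> R2 @ bar 3 tick 0 v(1, 2): A3/G4 m7 -> F3/F4 P8 similar
  -> R3 @ bar 4 tick 0 v(1, 2): C5 above D4
  -> R4 @ bar 4 tick 0 v(0, 2): E3/D4 m7 untreated
  -> R7 @ bar 4 tick 0 v(1,): F3->C5 leap 19st
  -> R3 @ bar 4 tick 1 v(1, 2): C5 above D4
  -> R3 @ bar 4 tick 2 v(1, 2): C5 above D4
  -> R3 @ bar 4 tick 3 v(1, 2): C5 above D4
  -> R7 @ bar 5 tick 0 v(1,): C5->G3 leap 17st
  -> R1 @ bar 6 tick 0 v(1, 2): G3/D4 P5 -> C4/G4 P5 similar
  -> R2 @ bar 6 tick 0 v(0, 1): B2/G3 m6 -> C3/C4 P8 similar
  -> R2 @ bar 6 tick 0 v(0, 2): B2/D4 m3 -> C3/G4 P5 similar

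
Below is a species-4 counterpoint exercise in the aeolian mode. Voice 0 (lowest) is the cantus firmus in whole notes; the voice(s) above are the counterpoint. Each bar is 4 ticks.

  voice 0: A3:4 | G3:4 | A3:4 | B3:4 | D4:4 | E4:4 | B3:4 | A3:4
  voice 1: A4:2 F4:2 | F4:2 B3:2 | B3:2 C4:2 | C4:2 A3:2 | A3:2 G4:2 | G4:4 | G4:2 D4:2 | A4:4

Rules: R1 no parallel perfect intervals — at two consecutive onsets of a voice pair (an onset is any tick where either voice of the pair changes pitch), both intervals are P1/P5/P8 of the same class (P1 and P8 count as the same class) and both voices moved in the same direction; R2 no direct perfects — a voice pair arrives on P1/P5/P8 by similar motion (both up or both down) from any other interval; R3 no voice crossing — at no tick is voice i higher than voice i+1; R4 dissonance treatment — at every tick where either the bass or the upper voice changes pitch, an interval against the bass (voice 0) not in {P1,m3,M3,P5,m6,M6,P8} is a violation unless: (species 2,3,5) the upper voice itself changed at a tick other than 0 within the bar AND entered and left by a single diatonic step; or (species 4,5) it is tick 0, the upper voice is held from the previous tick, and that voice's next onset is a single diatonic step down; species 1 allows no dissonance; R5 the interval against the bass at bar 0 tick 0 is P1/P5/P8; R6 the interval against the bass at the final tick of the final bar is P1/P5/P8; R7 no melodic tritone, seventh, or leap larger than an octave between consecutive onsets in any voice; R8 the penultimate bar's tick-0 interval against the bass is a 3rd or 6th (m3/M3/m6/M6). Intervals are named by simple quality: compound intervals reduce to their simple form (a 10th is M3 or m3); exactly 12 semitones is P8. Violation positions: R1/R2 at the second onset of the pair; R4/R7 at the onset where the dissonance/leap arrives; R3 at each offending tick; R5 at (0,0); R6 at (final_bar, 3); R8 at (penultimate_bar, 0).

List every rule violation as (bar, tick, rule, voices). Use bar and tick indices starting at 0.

bar 0: v0=A3 v1=A4 downbeat P8
bar 1: v0=G3 v1=F4 downbeat m7
bar 2: v0=A3 v1=B3 downbeat M2
bar 3: v0=B3 v1=C4 downbeat m2
bar 4: v0=D4 v1=A3 downbeat P4
bar 5: v0=E4 v1=G4 downbeat m3
bar 6: v0=B3 v1=G4 downbeat m6
bar 7: v0=A3 v1=A4 downbeat P8
  -> R4 @ bar 1 tick 0 v(0, 1): G3/F4 m7 untreated
  -> R7 @ bar 1 tick 2 v(1,): F4->B3 leap 6st
  -> R4 @ bar 2 tick 0 v(0, 1): A3/B3 M2 untreated
  -> R4 @ bar 3 tick 0 v(0, 1): B3/C4 m2 untreated
  -> R3 @ bar 3 tick 2 v(0, 1): B3 above A3
  -> R4 @ bar 3 tick 2 v(0, 1): B3/A3 M2 untreated
  -> R3 @ bar 3 tick 3 v(0, 1): B3 above A3
  -> R3 @ bar 4 tick 0 v(0, 1): D4 above A3
  -> R4 @ bar 4 tick 0 v(0, 1): D4/A3 P4 untreated
  -> R3 @ bar 4 tick 1 v(0, 1): D4 above A3
  -> R4 @ bar 4 tick 2 v(0, 1): D4/G4 P4 untreated
  -> R7 @ bar 4 tick 2 v(1,): A3->G4 leap 10st

(1, 0, R4, (0, 1))
(1, 2, R7, (1,))
(2, 0, R4, (0, 1))
(3, 0, R4, (0, 1))
(3, 2, R3, (0, 1))
(3, 2, R4, (0, 1))
(3, 3, R3, (0, 1))
(4, 0, R3, (0, 1))
(4, 0, R4, (0, 1))
(4, 1, R3, (0, 1))
(4, 2, R4, (0, 1))
(4, 2, R7, (1,))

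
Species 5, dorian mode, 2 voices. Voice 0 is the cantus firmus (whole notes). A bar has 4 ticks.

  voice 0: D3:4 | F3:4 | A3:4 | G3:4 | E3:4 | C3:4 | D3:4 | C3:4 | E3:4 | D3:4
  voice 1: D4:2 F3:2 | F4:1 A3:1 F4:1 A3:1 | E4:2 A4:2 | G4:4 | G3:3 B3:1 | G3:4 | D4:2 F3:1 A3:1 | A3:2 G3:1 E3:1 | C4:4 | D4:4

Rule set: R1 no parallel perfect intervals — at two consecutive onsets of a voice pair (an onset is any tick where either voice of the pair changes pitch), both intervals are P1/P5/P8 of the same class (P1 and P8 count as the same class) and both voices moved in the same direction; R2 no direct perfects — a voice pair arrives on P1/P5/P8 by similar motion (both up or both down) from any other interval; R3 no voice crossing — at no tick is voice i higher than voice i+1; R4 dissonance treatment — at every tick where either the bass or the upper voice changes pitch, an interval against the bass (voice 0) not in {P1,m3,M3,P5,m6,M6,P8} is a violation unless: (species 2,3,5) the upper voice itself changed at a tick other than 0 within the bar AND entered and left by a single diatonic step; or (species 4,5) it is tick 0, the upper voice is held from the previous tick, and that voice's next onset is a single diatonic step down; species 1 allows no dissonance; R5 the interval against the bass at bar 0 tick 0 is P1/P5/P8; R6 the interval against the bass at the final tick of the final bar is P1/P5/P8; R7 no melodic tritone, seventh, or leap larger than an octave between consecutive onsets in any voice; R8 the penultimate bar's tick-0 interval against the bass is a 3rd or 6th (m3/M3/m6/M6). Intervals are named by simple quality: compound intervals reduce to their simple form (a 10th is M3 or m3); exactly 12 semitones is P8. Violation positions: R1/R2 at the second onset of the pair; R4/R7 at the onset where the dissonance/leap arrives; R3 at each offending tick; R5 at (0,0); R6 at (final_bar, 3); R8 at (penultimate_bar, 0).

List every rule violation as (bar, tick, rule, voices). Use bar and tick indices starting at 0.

bar 0: v0=D3 v1=D4 downbeat P8
bar 1: v0=F3 v1=F4 downbeat P8
bar 2: v0=A3 v1=E4 downbeat P5
bar 3: v0=G3 v1=G4 downbeat P8
bar 4: v0=E3 v1=G3 downbeat m3
bar 5: v0=C3 v1=G3 downbeat P5
bar 6: v0=D3 v1=D4 downbeat P8
bar 7: v0=C3 v1=A3 downbeat M6
bar 8: v0=E3 v1=C4 downbeat m6
bar 9: v0=D3 v1=D4 downbeat P8
  -> R2 @ bar 1 tick 0 v(0, 1): D3/F3 m3 -> F3/F4 P8 similar
  -> R2 @ bar 2 tick 0 v(0, 1): F3/A3 M3 -> A3/E4 P5 similar
  -> R1 @ bar 3 tick 0 v(0, 1): A3/A4 P8 -> G3/G4 P8 similar
  -> R1 @ bar 5 tick 0 v(0, 1): E3/B3 P5 -> C3/G3 P5 similar
  -> R2 @ bar 6 tick 0 v(0, 1): C3/G3 P5 -> D3/D4 P8 similar

(1, 0, R2, (0, 1))
(2, 0, R2, (0, 1))
(3, 0, R1, (0, 1))
(5, 0, R1, (0, 1))
(6, 0, R2, (0, 1))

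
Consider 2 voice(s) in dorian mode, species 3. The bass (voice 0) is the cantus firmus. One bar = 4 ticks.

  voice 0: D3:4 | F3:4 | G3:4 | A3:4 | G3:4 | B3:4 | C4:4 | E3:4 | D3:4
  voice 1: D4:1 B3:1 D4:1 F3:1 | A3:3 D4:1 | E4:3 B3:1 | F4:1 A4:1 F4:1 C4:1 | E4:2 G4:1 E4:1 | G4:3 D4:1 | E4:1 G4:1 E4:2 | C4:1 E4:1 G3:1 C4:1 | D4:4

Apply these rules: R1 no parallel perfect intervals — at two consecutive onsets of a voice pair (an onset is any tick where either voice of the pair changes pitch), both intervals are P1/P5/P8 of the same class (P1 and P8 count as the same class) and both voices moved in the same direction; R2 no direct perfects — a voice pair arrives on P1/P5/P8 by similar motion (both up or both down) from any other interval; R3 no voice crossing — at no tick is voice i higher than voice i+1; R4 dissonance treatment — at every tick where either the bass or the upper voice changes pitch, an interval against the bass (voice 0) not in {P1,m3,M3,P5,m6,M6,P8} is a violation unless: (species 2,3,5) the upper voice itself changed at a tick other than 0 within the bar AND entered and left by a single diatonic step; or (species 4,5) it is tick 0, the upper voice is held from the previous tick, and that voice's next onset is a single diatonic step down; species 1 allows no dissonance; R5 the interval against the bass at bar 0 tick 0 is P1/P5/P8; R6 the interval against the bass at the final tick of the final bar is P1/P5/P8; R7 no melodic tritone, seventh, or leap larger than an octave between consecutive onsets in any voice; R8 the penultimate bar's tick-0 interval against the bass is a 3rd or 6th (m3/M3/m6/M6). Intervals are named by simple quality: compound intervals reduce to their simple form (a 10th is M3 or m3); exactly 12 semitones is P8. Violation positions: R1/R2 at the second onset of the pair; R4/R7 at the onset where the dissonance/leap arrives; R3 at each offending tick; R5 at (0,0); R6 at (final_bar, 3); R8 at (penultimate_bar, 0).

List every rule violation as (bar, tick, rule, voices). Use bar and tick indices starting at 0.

(3, 0, R7, (1,))

bar 0: v0=D3 v1=D4 downbeat P8
bar 1: v0=F3 v1=A3 downbeat M3
bar 2: v0=G3 v1=E4 downbeat M6
bar 3: v0=A3 v1=F4 downbeat m6
bar 4: v0=G3 v1=E4 downbeat M6
bar 5: v0=B3 v1=G4 downbeat m6
bar 6: v0=C4 v1=E4 downbeat M3
bar 7: v0=E3 v1=C4 downbeat m6
bar 8: v0=D3 v1=D4 downbeat P8
  -> R7 @ bar 3 tick 0 v(1,): B3->F4 leap 6st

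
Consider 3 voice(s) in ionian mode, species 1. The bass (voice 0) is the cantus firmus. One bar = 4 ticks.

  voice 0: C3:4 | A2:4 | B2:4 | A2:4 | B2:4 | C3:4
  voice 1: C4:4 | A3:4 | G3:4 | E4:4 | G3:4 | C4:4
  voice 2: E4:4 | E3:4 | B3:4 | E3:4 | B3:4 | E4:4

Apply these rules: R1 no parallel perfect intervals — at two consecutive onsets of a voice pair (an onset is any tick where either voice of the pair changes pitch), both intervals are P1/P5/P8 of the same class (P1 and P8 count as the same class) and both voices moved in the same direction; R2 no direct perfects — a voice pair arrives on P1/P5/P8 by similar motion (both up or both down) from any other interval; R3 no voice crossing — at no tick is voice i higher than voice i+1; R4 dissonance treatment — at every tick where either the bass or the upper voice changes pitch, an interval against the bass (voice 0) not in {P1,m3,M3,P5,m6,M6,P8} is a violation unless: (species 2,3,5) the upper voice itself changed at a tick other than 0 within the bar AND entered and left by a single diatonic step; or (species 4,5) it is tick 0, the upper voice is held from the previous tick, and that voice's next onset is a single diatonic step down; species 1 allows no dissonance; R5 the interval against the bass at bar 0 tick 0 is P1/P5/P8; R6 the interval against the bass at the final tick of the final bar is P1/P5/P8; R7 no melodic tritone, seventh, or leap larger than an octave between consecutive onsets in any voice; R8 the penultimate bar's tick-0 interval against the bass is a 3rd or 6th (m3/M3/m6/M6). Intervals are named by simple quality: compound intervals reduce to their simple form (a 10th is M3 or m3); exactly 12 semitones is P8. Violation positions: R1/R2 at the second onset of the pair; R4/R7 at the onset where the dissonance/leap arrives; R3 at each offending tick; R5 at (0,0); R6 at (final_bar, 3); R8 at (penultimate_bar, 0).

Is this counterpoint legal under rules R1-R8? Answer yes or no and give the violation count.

bar 0: v0=C3 v1=C4 v2=E4 (M3)
bar 1: v0=A2 v1=A3 v2=E3 (P5)
bar 2: v0=B2 v1=G3 v2=B3 (P8)
bar 3: v0=A2 v1=E4 v2=E3 (P5)
bar 4: v0=B2 v1=G3 v2=B3 (P8)
bar 5: v0=C3 v1=C4 v2=E4 (M3)
  R5 @ bar0.0: opens on M3
  R1 @ bar1.0: C3/C4 P8 -> A2/A3 P8 similar
  R2 @ bar1.0: C3/E4 M3 -> A2/E3 P5 similar
  R3 @ bar1.0: A3 above E3
  R3 @ bar1.1: A3 above E3
  R3 @ bar1.2: A3 above E3
  R3 @ bar1.3: A3 above E3
  R2 @ bar2.0: A2/E3 P5 -> B2/B3 P8 similar
  R2 @ bar3.0: B2/B3 P8 -> A2/E3 P5 similar
  R3 @ bar3.0: E4 above E3
  R3 @ bar3.1: E4 above E3
  R3 @ bar3.2: E4 above E3
  R3 @ bar3.3: E4 above E3
  R2 @ bar4.0: A2/E3 P5 -> B2/B3 P8 similar
  R8 @ bar4.0: penult P8 not 3rd/6th
  R2 @ bar5.0: B2/G3 m6 -> C3/C4 P8 similar
  R6 @ bar5.3: closes on M3

No (17 violations)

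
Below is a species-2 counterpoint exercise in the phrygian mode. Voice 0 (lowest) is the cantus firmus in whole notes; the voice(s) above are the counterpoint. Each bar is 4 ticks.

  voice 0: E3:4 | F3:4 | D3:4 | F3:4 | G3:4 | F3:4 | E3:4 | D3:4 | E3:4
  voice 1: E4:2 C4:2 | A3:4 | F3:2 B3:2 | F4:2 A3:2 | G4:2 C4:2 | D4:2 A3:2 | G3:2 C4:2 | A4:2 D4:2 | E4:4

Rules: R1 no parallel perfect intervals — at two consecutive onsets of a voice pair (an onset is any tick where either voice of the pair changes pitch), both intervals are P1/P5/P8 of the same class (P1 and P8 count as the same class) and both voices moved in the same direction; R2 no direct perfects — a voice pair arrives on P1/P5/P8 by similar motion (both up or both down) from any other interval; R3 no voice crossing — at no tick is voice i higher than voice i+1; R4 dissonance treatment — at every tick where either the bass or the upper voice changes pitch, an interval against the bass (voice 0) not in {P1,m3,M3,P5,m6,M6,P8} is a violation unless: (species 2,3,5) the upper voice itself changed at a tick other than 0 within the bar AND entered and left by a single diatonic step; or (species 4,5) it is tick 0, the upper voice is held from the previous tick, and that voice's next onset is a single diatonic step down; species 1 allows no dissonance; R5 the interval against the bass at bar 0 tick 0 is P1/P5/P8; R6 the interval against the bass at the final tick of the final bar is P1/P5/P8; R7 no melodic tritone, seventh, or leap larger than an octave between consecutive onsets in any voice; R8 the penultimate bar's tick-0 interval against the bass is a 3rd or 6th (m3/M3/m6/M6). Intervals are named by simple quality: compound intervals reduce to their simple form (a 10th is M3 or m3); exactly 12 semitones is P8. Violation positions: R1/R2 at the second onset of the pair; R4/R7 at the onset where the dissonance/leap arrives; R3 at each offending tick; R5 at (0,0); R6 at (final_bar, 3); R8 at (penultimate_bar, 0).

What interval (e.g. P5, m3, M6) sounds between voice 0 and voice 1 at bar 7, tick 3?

voice 0=D3 voice 1=D4 -> P8

P8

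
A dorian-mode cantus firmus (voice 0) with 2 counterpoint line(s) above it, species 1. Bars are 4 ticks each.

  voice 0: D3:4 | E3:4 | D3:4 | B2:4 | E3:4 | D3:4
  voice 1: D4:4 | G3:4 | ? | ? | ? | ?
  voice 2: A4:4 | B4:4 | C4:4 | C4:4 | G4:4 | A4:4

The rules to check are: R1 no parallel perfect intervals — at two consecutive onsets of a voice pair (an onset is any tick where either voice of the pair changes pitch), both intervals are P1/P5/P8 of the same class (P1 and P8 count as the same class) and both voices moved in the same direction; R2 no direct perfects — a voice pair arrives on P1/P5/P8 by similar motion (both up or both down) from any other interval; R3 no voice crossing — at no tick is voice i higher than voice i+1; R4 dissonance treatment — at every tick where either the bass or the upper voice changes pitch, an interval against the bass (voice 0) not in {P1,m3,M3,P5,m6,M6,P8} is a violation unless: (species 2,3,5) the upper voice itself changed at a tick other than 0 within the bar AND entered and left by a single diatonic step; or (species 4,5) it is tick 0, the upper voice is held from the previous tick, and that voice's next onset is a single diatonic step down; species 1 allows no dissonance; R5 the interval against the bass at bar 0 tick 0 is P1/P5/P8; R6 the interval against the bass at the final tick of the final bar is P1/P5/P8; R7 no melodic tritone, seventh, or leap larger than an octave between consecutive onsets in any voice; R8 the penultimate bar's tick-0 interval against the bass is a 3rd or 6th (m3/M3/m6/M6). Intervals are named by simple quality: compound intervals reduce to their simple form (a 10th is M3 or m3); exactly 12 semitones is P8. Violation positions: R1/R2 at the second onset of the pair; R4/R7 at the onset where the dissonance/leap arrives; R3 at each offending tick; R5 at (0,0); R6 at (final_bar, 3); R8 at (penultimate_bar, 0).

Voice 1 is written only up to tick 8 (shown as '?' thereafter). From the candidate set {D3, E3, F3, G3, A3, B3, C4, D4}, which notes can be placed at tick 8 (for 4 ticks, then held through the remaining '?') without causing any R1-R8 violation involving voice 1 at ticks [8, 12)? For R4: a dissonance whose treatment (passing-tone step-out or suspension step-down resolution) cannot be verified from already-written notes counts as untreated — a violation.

{A3, B3}

D3: violates R2
E3: violates R4
F3: violates R2
G3: violates R4
A3: legal
B3: legal
C4: violates R4
D4: violates R3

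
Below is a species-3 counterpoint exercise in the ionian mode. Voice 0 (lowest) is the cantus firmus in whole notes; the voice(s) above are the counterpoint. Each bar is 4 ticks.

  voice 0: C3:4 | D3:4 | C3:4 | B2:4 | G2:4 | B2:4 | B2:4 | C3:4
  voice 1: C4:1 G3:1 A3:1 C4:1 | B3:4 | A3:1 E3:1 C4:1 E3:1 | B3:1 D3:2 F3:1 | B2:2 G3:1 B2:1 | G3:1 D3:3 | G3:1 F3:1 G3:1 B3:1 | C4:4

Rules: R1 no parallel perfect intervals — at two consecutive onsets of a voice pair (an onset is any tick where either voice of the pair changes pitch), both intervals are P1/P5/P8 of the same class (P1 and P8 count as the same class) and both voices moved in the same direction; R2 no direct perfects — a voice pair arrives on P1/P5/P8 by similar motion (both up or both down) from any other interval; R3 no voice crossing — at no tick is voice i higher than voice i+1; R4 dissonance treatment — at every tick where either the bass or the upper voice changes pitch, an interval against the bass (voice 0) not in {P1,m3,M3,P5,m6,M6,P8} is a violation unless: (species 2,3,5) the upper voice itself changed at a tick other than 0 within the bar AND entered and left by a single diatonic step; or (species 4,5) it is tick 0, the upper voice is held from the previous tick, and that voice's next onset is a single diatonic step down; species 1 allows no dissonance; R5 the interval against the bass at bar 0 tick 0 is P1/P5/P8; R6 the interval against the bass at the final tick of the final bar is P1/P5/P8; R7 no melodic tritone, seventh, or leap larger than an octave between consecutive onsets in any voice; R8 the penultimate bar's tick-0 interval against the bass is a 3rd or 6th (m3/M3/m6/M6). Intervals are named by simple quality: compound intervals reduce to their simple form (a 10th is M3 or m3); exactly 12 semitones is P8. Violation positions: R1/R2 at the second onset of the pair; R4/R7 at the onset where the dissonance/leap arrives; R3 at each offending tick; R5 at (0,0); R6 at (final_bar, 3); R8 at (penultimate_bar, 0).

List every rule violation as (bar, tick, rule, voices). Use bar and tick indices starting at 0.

(3, 3, R4, (0, 1))
(4, 0, R7, (1,))
(7, 0, R1, (0, 1))

bar 0: v0=C3 v1=C4 downbeat P8
bar 1: v0=D3 v1=B3 downbeat M6
bar 2: v0=C3 v1=A3 downbeat M6
bar 3: v0=B2 v1=B3 downbeat P8
bar 4: v0=G2 v1=B2 downbeat M3
bar 5: v0=B2 v1=G3 downbeat m6
bar 6: v0=B2 v1=G3 downbeat m6
bar 7: v0=C3 v1=C4 downbeat P8
  -> R4 @ bar 3 tick 3 v(0, 1): B2/F3 TT untreated
  -> R7 @ bar 4 tick 0 v(1,): F3->B2 leap 6st
  -> R1 @ bar 7 tick 0 v(0, 1): B2/B3 P8 -> C3/C4 P8 similar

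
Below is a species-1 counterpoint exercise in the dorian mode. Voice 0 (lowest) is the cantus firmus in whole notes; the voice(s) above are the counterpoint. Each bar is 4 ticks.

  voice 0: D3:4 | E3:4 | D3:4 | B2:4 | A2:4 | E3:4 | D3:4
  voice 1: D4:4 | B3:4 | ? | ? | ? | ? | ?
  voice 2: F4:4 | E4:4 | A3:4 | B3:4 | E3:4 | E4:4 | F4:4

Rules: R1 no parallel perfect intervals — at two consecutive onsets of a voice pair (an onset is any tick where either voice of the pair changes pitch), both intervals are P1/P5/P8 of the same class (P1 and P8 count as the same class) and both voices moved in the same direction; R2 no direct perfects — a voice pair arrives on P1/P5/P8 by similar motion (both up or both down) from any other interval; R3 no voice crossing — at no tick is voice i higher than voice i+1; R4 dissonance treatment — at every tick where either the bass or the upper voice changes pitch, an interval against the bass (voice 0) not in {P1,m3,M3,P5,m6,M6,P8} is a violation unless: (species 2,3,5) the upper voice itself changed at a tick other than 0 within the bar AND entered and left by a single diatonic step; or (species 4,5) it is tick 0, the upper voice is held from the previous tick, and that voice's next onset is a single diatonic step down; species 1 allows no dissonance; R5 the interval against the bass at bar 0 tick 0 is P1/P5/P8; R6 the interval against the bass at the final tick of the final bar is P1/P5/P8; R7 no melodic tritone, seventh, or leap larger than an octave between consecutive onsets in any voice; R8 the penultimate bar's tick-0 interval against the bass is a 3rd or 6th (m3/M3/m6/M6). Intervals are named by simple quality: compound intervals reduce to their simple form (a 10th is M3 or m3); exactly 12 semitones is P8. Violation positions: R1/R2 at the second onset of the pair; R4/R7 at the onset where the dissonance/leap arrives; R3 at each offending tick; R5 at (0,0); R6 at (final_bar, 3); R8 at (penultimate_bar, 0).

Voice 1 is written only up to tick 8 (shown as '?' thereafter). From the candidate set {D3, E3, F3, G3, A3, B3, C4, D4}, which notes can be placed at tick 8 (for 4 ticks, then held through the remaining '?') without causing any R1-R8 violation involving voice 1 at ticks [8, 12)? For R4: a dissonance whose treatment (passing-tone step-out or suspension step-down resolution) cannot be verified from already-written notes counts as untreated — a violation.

D3: violates R2
E3: violates R4
F3: violates R7
G3: violates R4
A3: violates R1,R2
B3: violates R3
C4: violates R3,R4
D4: violates R3

{}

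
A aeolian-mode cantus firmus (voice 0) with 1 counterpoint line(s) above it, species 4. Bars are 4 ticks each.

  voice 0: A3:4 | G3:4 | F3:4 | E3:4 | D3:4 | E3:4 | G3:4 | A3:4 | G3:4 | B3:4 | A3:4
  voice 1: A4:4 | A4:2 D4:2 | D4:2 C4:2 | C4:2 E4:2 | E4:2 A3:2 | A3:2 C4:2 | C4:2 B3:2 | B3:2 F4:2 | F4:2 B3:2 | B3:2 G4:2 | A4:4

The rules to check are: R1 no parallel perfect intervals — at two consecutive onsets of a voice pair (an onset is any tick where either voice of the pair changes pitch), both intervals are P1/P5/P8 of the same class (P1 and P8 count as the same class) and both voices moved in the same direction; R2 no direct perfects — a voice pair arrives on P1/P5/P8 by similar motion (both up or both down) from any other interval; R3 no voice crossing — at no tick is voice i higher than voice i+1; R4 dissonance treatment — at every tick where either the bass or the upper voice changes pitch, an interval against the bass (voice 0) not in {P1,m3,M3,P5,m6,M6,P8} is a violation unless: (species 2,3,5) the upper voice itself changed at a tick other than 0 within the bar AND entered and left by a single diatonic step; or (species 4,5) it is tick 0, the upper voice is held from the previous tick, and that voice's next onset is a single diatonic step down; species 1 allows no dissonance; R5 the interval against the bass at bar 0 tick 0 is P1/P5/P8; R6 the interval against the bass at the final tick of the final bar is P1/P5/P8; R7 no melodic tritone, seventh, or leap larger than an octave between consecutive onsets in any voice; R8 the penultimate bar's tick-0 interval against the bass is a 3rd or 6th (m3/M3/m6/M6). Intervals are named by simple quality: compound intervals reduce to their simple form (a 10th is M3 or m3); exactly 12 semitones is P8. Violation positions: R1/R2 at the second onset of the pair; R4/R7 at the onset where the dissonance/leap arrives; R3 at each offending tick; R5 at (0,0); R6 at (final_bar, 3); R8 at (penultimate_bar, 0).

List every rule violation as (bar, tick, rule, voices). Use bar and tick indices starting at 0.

bar 0: v0=A3 v1=A4 downbeat P8
bar 1: v0=G3 v1=A4 downbeat M2
bar 2: v0=F3 v1=D4 downbeat M6
bar 3: v0=E3 v1=C4 downbeat m6
bar 4: v0=D3 v1=E4 downbeat M2
bar 5: v0=E3 v1=A3 downbeat P4
bar 6: v0=G3 v1=C4 downbeat P4
bar 7: v0=A3 v1=B3 downbeat M2
bar 8: v0=G3 v1=F4 downbeat m7
bar 9: v0=B3 v1=B3 downbeat P1
bar 10: v0=A3 v1=A4 downbeat P8
  -> R4 @ bar 1 tick 0 v(0, 1): G3/A4 M2 untreated
  -> R4 @ bar 4 tick 0 v(0, 1): D3/E4 M2 untreated
  -> R4 @ bar 5 tick 0 v(0, 1): E3/A3 P4 untreated
  -> R4 @ bar 7 tick 0 v(0, 1): A3/B3 M2 untreated
  -> R7 @ bar 7 tick 2 v(1,): B3->F4 leap 6st
  -> R4 @ bar 8 tick 0 v(0, 1): G3/F4 m7 untreated
  -> R7 @ bar 8 tick 2 v(1,): F4->B3 leap 6st
  -> R8 @ bar 9 tick 0 v(0, 1): penult P1 not 3rd/6th

(1, 0, R4, (0, 1))
(4, 0, R4, (0, 1))
(5, 0, R4, (0, 1))
(7, 0, R4, (0, 1))
(7, 2, R7, (1,))
(8, 0, R4, (0, 1))
(8, 2, R7, (1,))
(9, 0, R8, (0, 1))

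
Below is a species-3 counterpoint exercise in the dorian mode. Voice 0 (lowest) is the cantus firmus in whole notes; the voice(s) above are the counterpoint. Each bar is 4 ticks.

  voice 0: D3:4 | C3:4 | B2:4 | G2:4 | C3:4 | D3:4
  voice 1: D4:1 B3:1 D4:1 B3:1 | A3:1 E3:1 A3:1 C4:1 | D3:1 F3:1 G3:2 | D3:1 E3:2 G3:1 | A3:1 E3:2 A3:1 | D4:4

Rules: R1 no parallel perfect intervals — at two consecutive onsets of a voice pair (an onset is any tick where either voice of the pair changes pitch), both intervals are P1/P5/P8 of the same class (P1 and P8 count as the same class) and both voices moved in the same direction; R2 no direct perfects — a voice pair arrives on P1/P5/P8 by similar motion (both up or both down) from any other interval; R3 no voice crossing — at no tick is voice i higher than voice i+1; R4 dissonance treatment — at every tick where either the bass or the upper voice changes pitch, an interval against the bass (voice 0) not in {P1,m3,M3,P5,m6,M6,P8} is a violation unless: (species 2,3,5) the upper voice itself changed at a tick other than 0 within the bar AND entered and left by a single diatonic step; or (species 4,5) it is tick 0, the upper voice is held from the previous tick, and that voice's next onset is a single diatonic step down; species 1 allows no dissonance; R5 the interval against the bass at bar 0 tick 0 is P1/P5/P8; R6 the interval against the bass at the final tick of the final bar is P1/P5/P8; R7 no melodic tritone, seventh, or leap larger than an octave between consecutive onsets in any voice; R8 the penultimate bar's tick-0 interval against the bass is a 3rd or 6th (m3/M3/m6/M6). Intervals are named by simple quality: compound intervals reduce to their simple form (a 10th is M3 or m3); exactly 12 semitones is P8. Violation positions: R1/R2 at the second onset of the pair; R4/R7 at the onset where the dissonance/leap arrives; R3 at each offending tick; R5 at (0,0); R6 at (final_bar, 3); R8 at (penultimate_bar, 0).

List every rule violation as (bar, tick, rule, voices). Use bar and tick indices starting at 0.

bar 0: v0=D3 v1=D4 downbeat P8
bar 1: v0=C3 v1=A3 downbeat M6
bar 2: v0=B2 v1=D3 downbeat m3
bar 3: v0=G2 v1=D3 downbeat P5
bar 4: v0=C3 v1=A3 downbeat M6
bar 5: v0=D3 v1=D4 downbeat P8
  -> R7 @ bar 2 tick 0 v(1,): C4->D3 leap 10st
  -> R4 @ bar 2 tick 1 v(0, 1): B2/F3 TT untreated
  -> R2 @ bar 3 tick 0 v(0, 1): B2/G3 m6 -> G2/D3 P5 similar
  -> R2 @ bar 5 tick 0 v(0, 1): C3/A3 M6 -> D3/D4 P8 similar

(2, 0, R7, (1,))
(2, 1, R4, (0, 1))
(3, 0, R2, (0, 1))
(5, 0, R2, (0, 1))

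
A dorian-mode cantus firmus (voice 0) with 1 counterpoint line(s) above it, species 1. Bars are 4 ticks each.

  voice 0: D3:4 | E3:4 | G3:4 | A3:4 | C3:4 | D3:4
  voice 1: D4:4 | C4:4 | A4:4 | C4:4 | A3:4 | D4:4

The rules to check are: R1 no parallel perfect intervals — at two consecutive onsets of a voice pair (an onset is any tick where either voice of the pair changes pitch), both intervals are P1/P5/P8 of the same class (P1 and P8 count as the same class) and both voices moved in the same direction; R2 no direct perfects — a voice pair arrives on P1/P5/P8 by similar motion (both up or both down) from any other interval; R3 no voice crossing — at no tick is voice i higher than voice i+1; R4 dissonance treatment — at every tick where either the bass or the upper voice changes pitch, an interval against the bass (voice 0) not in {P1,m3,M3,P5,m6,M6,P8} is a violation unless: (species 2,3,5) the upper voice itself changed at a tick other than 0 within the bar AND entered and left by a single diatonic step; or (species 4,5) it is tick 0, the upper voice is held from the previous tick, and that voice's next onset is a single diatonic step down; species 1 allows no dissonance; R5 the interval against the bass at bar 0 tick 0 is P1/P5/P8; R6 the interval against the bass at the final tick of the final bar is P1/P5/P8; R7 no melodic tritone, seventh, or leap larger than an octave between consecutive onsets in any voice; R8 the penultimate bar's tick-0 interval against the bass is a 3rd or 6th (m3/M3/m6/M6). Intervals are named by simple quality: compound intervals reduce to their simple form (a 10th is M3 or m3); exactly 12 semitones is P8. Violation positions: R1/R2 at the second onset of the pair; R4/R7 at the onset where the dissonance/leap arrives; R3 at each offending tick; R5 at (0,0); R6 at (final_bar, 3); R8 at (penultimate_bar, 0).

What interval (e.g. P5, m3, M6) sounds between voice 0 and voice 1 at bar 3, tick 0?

m3

voice 0=A3 voice 1=C4 -> m3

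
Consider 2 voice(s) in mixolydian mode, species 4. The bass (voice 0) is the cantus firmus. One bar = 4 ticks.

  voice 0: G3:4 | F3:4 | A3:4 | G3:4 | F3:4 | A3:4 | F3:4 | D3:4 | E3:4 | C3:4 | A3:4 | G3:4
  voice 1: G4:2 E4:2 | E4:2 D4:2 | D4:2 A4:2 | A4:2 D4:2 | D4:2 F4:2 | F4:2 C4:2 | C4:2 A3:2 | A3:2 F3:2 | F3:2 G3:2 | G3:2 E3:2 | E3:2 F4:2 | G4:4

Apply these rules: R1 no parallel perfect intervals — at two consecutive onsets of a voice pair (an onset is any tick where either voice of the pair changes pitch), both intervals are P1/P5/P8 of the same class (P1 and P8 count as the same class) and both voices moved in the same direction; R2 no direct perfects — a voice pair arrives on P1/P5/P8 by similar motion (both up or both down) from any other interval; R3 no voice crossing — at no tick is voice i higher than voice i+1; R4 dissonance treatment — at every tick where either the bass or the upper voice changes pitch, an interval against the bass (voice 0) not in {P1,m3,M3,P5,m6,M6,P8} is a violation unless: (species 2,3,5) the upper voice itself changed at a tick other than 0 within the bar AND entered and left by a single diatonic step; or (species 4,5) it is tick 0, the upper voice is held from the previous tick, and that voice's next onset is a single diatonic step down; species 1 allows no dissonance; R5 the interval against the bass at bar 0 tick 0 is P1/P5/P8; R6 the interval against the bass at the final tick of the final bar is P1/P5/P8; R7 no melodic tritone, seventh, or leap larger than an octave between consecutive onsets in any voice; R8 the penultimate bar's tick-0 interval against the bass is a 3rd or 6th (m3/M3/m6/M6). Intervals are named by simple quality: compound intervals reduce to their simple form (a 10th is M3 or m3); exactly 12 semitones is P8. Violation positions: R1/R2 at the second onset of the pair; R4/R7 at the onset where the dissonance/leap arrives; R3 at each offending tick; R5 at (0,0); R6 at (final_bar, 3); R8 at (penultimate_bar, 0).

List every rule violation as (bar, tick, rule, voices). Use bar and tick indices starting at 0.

(2, 0, R4, (0, 1))
(3, 0, R4, (0, 1))
(8, 0, R4, (0, 1))
(10, 0, R3, (0, 1))
(10, 0, R4, (0, 1))
(10, 0, R8, (0, 1))
(10, 1, R3, (0, 1))
(10, 2, R7, (1,))

bar 0: v0=G3 v1=G4 downbeat P8
bar 1: v0=F3 v1=E4 downbeat M7
bar 2: v0=A3 v1=D4 downbeat P4
bar 3: v0=G3 v1=A4 downbeat M2
bar 4: v0=F3 v1=D4 downbeat M6
bar 5: v0=A3 v1=F4 downbeat m6
bar 6: v0=F3 v1=C4 downbeat P5
bar 7: v0=D3 v1=A3 downbeat P5
bar 8: v0=E3 v1=F3 downbeat m2
bar 9: v0=C3 v1=G3 downbeat P5
bar 10: v0=A3 v1=E3 downbeat P4
bar 11: v0=G3 v1=G4 downbeat P8
  -> R4 @ bar 2 tick 0 v(0, 1): A3/D4 P4 untreated
  -> R4 @ bar 3 tick 0 v(0, 1): G3/A4 M2 untreated
  -> R4 @ bar 8 tick 0 v(0, 1): E3/F3 m2 untreated
  -> R3 @ bar 10 tick 0 v(0, 1): A3 above E3
  -> R4 @ bar 10 tick 0 v(0, 1): A3/E3 P4 untreated
  -> R8 @ bar 10 tick 0 v(0, 1): penult P4 not 3rd/6th
  -> R3 @ bar 10 tick 1 v(0, 1): A3 above E3
  -> R7 @ bar 10 tick 2 v(1,): E3->F4 leap 13st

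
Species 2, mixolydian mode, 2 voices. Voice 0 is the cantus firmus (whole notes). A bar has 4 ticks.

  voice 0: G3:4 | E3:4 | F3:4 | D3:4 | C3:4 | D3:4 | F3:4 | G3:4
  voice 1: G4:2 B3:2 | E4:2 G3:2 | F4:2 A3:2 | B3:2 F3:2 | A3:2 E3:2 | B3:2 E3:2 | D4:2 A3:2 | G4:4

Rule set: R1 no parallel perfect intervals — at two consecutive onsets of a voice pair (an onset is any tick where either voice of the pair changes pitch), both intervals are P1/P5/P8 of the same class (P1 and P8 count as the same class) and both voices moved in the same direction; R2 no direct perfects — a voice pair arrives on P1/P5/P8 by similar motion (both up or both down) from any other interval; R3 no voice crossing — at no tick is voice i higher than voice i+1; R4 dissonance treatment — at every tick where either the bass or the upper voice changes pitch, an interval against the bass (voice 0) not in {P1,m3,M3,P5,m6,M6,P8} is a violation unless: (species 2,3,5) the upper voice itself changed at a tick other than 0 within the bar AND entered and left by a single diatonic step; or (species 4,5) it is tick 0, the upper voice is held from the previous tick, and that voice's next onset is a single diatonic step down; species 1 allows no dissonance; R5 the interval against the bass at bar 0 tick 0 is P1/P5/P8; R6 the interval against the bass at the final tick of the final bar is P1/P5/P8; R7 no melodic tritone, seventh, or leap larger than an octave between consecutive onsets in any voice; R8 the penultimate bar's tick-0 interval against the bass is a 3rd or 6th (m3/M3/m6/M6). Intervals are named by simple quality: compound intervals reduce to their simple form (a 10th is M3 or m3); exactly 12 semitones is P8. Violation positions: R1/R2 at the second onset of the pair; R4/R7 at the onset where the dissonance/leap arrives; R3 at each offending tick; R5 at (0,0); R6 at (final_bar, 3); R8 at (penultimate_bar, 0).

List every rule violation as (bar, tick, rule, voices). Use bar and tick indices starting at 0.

bar 0: v0=G3 v1=G4 downbeat P8
bar 1: v0=E3 v1=E4 downbeat P8
bar 2: v0=F3 v1=F4 downbeat P8
bar 3: v0=D3 v1=B3 downbeat M6
bar 4: v0=C3 v1=A3 downbeat M6
bar 5: v0=D3 v1=B3 downbeat M6
bar 6: v0=F3 v1=D4 downbeat M6
bar 7: v0=G3 v1=G4 downbeat P8
  -> R2 @ bar 2 tick 0 v(0, 1): E3/G3 m3 -> F3/F4 P8 similar
  -> R7 @ bar 2 tick 0 v(1,): G3->F4 leap 10st
  -> R7 @ bar 3 tick 2 v(1,): B3->F3 leap 6st
  -> R4 @ bar 5 tick 2 v(0, 1): D3/E3 M2 untreated
  -> R7 @ bar 6 tick 0 v(1,): E3->D4 leap 10st
  -> R2 @ bar 7 tick 0 v(0, 1): F3/A3 M3 -> G3/G4 P8 similar
  -> R7 @ bar 7 tick 0 v(1,): A3->G4 leap 10st

(2, 0, R2, (0, 1))
(2, 0, R7, (1,))
(3, 2, R7, (1,))
(5, 2, R4, (0, 1))
(6, 0, R7, (1,))
(7, 0, R2, (0, 1))
(7, 0, R7, (1,))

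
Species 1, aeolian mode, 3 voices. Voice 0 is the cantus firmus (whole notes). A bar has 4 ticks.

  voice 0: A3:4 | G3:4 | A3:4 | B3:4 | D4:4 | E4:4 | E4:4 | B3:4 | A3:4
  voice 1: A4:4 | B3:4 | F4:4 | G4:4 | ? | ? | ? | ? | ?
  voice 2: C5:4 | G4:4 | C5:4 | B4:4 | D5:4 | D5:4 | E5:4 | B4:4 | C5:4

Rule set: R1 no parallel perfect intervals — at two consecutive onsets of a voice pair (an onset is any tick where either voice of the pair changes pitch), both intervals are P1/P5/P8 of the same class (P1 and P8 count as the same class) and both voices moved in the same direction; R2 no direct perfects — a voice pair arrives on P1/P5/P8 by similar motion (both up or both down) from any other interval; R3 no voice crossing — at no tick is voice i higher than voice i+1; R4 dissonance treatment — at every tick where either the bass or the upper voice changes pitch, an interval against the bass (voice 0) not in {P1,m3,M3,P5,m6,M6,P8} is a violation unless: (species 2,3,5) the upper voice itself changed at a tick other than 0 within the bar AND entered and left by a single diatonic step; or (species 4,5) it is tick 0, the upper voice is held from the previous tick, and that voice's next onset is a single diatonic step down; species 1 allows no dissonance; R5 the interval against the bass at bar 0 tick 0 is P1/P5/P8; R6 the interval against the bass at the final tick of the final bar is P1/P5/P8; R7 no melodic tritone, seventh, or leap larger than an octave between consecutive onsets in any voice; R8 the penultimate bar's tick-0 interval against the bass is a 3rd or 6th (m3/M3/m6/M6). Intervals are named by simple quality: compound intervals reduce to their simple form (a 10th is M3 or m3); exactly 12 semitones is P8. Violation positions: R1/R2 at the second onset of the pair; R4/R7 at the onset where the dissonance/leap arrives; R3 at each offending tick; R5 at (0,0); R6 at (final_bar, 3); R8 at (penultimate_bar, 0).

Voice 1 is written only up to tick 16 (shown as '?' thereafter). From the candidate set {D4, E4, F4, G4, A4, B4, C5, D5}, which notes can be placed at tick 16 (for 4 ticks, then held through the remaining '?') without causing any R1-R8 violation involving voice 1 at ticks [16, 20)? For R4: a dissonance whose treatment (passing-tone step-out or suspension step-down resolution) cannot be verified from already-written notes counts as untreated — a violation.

{B4, D4, F4}

D4: legal
E4: violates R4
F4: legal
G4: violates R4
A4: violates R2
B4: legal
C5: violates R4
D5: violates R2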